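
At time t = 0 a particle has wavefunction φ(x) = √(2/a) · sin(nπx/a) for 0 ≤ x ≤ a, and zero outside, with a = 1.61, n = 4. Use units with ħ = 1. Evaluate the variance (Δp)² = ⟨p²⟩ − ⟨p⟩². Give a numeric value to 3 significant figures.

60.9

Compute ⟨p⟩ and ⟨p²⟩ separately; (Δp)² = ⟨p²⟩ − ⟨p⟩².
d/dx sin(nπx/a) = (nπ/a)·cos(nπx/a) and d²/dx² sin(nπx/a) = −(nπ/a)²·sin(nπx/a); on 0 ≤ x ≤ a, ∫sin²(nπx/a) dx = a/2 and ∫sin(nπx/a)·cos(nπx/a) dx = 0.
⟨p⟩ = 0.0000 and ⟨p²⟩ = 60.921.
(Δp)² = 60.921 − (0.0000)² = 60.921.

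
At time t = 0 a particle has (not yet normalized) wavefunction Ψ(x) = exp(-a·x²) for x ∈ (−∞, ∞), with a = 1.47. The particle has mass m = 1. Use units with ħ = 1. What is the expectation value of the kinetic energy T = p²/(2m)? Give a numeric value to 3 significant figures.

0.735

T = −(ħ²/2m) d²/dx², so ⟨T⟩ = −(ħ²/2m) ∫ Ψ*·Ψ'' dx / ∫|Ψ|² dx; with m = 1.
Gaussian moments: ∫x^(2j)·e^(−2ax²) dx = (2j−1)!!/(4a)^j · √(π/(2a)), odd powers integrate to 0; here √(π/(2a)) = 1.0337. Derivatives: d/dx e^(−ax²) = −2ax·e^(−ax²), d²/dx² e^(−ax²) = (4a²x² − 2a)·e^(−ax²).
State is unnormalized: ∫|Ψ|² dx = 1.0337, and ∫Ψ*·(−ħ²/2m · Ψ'') dx = 0.75978, so ⟨T⟩ = 0.75978 / 1.0337.
⟨T⟩ = 0.73500.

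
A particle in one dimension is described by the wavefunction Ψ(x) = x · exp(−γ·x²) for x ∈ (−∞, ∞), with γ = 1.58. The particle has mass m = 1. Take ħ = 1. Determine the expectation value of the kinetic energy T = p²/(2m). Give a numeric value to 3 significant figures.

T = −(ħ²/2m) d²/dx², so ⟨T⟩ = −(ħ²/2m) ∫ Ψ*·Ψ'' dx / ∫|Ψ|² dx; with m = 1.
Expand each integrand as polynomial × e^(−2γx²) and use ∫x^(2j)·e^(−2γx²) dx = (2j−1)!!/(4γ)^j · √(π/(2γ)), odd powers → 0; here √(π/(2γ)) = 0.99708. Differentiate with the product rule, d/dx e^(−γx²) = −2γx·e^(−γx²).
State is unnormalized: ∫|Ψ|² dx = 0.15777, and ∫Ψ*·(−ħ²/2m · Ψ'') dx = 0.37391, so ⟨T⟩ = 0.37391 / 0.15777.
⟨T⟩ = 2.3700.

2.37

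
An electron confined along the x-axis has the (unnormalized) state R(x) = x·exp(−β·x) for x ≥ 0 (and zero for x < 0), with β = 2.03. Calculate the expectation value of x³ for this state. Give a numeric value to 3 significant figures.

⟨x³⟩ = ∫ x³·|R|² dx / ∫|R|² dx (integrals over the domain).
Every integrand reduces to terms xʲ·e^(−2βx) on [0, ∞); use ∫₀^∞ xʲ·e^(−2βx) dx = j!/(2β)^(j+1).
State is unnormalized: ∫|R|² dx = 0.029885, and ∫R*·x³·R dx = 0.026793, so ⟨x³⟩ = 0.026793 / 0.029885.
⟨x³⟩ = 0.89655.

0.897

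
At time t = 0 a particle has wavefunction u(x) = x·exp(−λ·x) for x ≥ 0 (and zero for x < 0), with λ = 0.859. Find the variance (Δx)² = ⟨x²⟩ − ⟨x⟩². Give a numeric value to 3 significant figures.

1.02

Compute ⟨x⟩ and ⟨x²⟩ separately, then (Δx)² = ⟨x²⟩ − ⟨x⟩².
Every integrand reduces to terms xʲ·e^(−2λx) on [0, ∞); use ∫₀^∞ xʲ·e^(−2λx) dx = j!/(2λ)^(j+1).
Normalization: ∫|u|² dx = 0.39442.
⟨x⟩ = 1.7462 and ⟨x²⟩ = 4.0657.
(Δx)² = 4.0657 − (1.7462)² = 1.0164.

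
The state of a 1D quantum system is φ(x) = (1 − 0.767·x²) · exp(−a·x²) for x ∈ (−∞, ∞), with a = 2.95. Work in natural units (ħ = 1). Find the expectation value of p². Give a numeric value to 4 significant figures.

3.875

p² φ = −ħ² d²φ/dx²; ⟨p²⟩ = −ħ² ∫ φ*·φ'' dx / ∫|φ|² dx.
Expand each integrand as polynomial × e^(−2ax²) and use ∫x^(2j)·e^(−2ax²) dx = (2j−1)!!/(4a)^j · √(π/(2a)), odd powers → 0; here √(π/(2a)) = 0.72971. Differentiate with the product rule, d/dx e^(−ax²) = −2ax·e^(−ax²).
State is unnormalized: ∫|φ|² dx = 0.64409, and ∫φ*·(−ħ² φ'') dx = 2.4961, so ⟨p²⟩ = 2.4961 / 0.64409.
⟨p²⟩ = 3.8754.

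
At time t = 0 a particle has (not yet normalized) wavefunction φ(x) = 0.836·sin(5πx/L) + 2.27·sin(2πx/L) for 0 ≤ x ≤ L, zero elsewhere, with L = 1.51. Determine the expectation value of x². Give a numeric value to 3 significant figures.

⟨x²⟩ = ∫ x²·|φ|² dx / ∫|φ|² dx (integrals over the domain).
On 0 ≤ x ≤ L (j ≠ l): ∫sin²(jπx/L) dx = L/2, ∫sin(jπx/L)·sin(lπx/L) dx = 0; diagonal moments ∫x·sin²(jπx/L) dx = L²/4, ∫x²·sin²(jπx/L) dx = L³·(1/6 − 1/(4j²π²)); cross terms ∫x·sin(jπx/L)·sin(lπx/L) dx = 0 for j + l even and −4jlL²/(π²(j² − l²)²) for j + l odd, ∫x²·sin(jπx/L)·sin(lπx/L) dx = (−1)^(j+l)·4jlL³/(π²(j² − l²)²); higher powers the same way via product-to-sum and parts.
State is unnormalized: ∫|φ|² dx = 4.4181, and ∫φ*·x²·φ dx = 3.1230, so ⟨x²⟩ = 3.1230 / 4.4181.
⟨x²⟩ = 0.70687.

0.707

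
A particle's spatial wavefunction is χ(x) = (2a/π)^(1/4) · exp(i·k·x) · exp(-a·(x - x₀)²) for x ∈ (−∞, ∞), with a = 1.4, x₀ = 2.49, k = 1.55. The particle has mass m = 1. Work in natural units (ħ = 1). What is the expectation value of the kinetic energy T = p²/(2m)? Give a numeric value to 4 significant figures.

T = −(ħ²/2m) d²/dx², so ⟨T⟩ = −(ħ²/2m) ∫ χ*·χ'' dx; with m = 1.
Gaussian moments (u = x − x₀): ∫u^(2j)·e^(−2au²) du = (2j−1)!!/(4a)^j · √(π/(2a)), odd powers integrate to 0; here √(π/(2a)) = 1.0592. Derivatives: χ′ = (ik − 2au)·χ, χ″ = ((ik − 2au)² − 2a)·χ; the odd-in-u pieces drop out.
⟨T⟩ = 1.9013.

1.901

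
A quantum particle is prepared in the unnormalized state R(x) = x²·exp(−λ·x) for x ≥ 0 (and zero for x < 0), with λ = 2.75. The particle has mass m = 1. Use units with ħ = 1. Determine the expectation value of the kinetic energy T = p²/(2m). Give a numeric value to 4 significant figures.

T = −(ħ²/2m) d²/dx², so ⟨T⟩ = −(ħ²/2m) ∫ R*·R'' dx / ∫|R|² dx; with m = 1.
Differentiate x²·exp(−λ·x) with the product rule; every integrand then reduces to terms xʲ·e^(−2λx) on [0, ∞), with ∫₀^∞ xʲ·e^(−2λx) dx = j!/(2λ)^(j+1).
State is unnormalized: ∫|R|² dx = 0.0047687, and ∫R*·(−ħ²/2m · R'') dx = 0.0060105, so ⟨T⟩ = 0.0060105 / 0.0047687.
⟨T⟩ = 1.2604.

1.260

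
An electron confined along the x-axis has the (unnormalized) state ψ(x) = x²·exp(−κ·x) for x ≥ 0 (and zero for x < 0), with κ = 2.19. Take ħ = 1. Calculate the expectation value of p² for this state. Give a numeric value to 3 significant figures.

1.60

p² ψ = −ħ² d²ψ/dx²; ⟨p²⟩ = −ħ² ∫ ψ*·ψ'' dx / ∫|ψ|² dx.
Differentiate x²·exp(−κ·x) with the product rule; every integrand then reduces to terms xʲ·e^(−2κx) on [0, ∞), with ∫₀^∞ xʲ·e^(−2κx) dx = j!/(2κ)^(j+1).
State is unnormalized: ∫|ψ|² dx = 0.014888, and ∫ψ*·(−ħ² ψ'') dx = 0.023802, so ⟨p²⟩ = 0.023802 / 0.014888.
⟨p²⟩ = 1.5987.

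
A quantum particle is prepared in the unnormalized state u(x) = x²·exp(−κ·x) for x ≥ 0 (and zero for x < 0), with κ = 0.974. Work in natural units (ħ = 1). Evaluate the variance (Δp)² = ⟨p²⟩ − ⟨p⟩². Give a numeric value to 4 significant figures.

Compute ⟨p⟩ and ⟨p²⟩ separately; (Δp)² = ⟨p²⟩ − ⟨p⟩².
Differentiate x²·exp(−κ·x) with the product rule; every integrand then reduces to terms xʲ·e^(−2κx) on [0, ∞), with ∫₀^∞ xʲ·e^(−2κx) dx = j!/(2κ)^(j+1).
Normalization: ∫|u|² dx = 0.85559.
⟨p⟩ = 0.0000 and ⟨p²⟩ = 0.31623.
(Δp)² = 0.31623 − (0.0000)² = 0.31623.

0.3162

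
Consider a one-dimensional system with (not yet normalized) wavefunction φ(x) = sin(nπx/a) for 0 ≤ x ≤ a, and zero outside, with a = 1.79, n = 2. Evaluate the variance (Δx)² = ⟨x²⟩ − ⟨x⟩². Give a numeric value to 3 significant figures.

Compute ⟨x⟩ and ⟨x²⟩ separately, then (Δx)² = ⟨x²⟩ − ⟨x⟩².
With sin²θ = (1 − cos2θ)/2 on 0 ≤ x ≤ a: ∫sin²(nπx/a) dx = a/2, ∫x·sin²(nπx/a) dx = a²/4, ∫x²·sin²(nπx/a) dx = a³·(1/6 − 1/(4n²π²)); higher powers xᵏ the same way, integrating xᵏ·cos(2nπx/a) by parts.
Normalization: ∫|φ|² dx = 0.89500.
⟨x⟩ = 0.89500 and ⟨x²⟩ = 1.0275.
(Δx)² = 1.0275 − (0.89500)² = 0.22643.

0.226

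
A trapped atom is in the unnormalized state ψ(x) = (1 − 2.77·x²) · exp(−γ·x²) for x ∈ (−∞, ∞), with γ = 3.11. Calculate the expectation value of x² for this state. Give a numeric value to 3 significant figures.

⟨x²⟩ = ∫ x²·|ψ|² dx / ∫|ψ|² dx (integrals over the domain).
Expand each integrand as polynomial × e^(−2γx²) and use ∫x^(2j)·e^(−2γx²) dx = (2j−1)!!/(4γ)^j · √(π/(2γ)), odd powers → 0; here √(π/(2γ)) = 0.71069.
State is unnormalized: ∫|ψ|² dx = 0.49990, and ∫ψ*·x²·ψ dx = 0.023292, so ⟨x²⟩ = 0.023292 / 0.49990.
⟨x²⟩ = 0.046593.

0.0466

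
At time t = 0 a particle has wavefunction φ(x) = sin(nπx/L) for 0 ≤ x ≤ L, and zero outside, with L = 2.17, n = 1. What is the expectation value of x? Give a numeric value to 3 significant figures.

1.09

⟨x⟩ = ∫ x·|φ|² dx / ∫|φ|² dx (integrals over the domain).
With sin²θ = (1 − cos2θ)/2 on 0 ≤ x ≤ L: ∫sin²(nπx/L) dx = L/2, ∫x·sin²(nπx/L) dx = L²/4, ∫x²·sin²(nπx/L) dx = L³·(1/6 − 1/(4n²π²)); higher powers xᵏ the same way, integrating xᵏ·cos(2nπx/L) by parts.
State is unnormalized: ∫|φ|² dx = 1.0850, and ∫φ*·x·φ dx = 1.1772, so ⟨x⟩ = 1.1772 / 1.0850.
⟨x⟩ = 1.0850.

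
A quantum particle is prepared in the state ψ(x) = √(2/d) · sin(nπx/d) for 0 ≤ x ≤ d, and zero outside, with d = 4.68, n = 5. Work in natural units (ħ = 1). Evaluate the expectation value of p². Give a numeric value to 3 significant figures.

11.3

p² ψ = −ħ² d²ψ/dx²; ⟨p²⟩ = −ħ² ∫ ψ*·ψ'' dx.
d/dx sin(nπx/d) = (nπ/d)·cos(nπx/d) and d²/dx² sin(nπx/d) = −(nπ/d)²·sin(nπx/d); on 0 ≤ x ≤ d, ∫sin²(nπx/d) dx = d/2 and ∫sin(nπx/d)·cos(nπx/d) dx = 0.
⟨p²⟩ = 11.265.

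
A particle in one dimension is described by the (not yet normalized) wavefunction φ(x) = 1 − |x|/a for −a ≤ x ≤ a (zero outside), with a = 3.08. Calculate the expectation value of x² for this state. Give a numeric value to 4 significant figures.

⟨x²⟩ = ∫ x²·|φ|² dx / ∫|φ|² dx (integrals over the domain).
φ is even, so ∫ over [−a, a] = 2∫₀ᵃ with φ = 1 − x/a there: ∫₀ᵃ (1 − x/a)² dx = a/3, ∫₀ᵃ x²(1 − x/a)² dx = a³/30, ∫₀ᵃ x⁴(1 − x/a)² dx = a⁵/105.
State is unnormalized: ∫|φ|² dx = 2.0533, and ∫φ*·x²·φ dx = 1.9479, so ⟨x²⟩ = 1.9479 / 2.0533.
⟨x²⟩ = 0.94864.

0.9486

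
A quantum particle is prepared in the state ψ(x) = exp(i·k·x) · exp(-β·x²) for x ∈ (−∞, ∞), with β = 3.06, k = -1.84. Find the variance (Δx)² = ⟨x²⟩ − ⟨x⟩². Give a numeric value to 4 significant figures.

Compute ⟨x⟩ and ⟨x²⟩ separately, then (Δx)² = ⟨x²⟩ − ⟨x⟩².
Gaussian moments: ∫x^(2j)·e^(−2βx²) dx = (2j−1)!!/(4β)^j · √(π/(2β)), odd powers integrate to 0; here √(π/(2β)) = 0.71647.
Normalization: ∫|ψ|² dx = 0.71647.
⟨x⟩ = 0.0000 and ⟨x²⟩ = 0.081699.
(Δx)² = 0.081699 − (0.0000)² = 0.081699.

0.08170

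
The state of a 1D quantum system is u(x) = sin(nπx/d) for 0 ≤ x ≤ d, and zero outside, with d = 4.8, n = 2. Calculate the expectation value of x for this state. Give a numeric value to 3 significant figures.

⟨x⟩ = ∫ x·|u|² dx / ∫|u|² dx (integrals over the domain).
With sin²θ = (1 − cos2θ)/2 on 0 ≤ x ≤ d: ∫sin²(nπx/d) dx = d/2, ∫x·sin²(nπx/d) dx = d²/4, ∫x²·sin²(nπx/d) dx = d³·(1/6 − 1/(4n²π²)); higher powers xᵏ the same way, integrating xᵏ·cos(2nπx/d) by parts.
State is unnormalized: ∫|u|² dx = 2.4000, and ∫u*·x·u dx = 5.7600, so ⟨x⟩ = 5.7600 / 2.4000.
⟨x⟩ = 2.4000.

2.40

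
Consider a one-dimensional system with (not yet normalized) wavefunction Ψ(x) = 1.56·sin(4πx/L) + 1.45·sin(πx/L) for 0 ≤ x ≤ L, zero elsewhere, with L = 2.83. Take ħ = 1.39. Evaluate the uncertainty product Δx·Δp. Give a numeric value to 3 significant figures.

3.16

Δx = √(⟨x²⟩−⟨x⟩²), Δp = √(⟨p²⟩−⟨p⟩²).
On 0 ≤ x ≤ L (j ≠ l): ∫sin²(jπx/L) dx = L/2, ∫sin(jπx/L)·sin(lπx/L) dx = 0; diagonal moments ∫x·sin²(jπx/L) dx = L²/4, ∫x²·sin²(jπx/L) dx = L³·(1/6 − 1/(4j²π²)); cross terms ∫x·sin(jπx/L)·sin(lπx/L) dx = 0 for j + l even and −4jlL²/(π²(j² − l²)²) for j + l odd, ∫x²·sin(jπx/L)·sin(lπx/L) dx = (−1)^(j+l)·4jlL³/(π²(j² − l²)²); higher powers the same way via product-to-sum and parts. d²/dx² sin(jπx/L) = −(jπ/L)²·sin(jπx/L); on 0 ≤ x ≤ L, ∫sin²(jπx/L) dx = L/2 and ∫sin(jπx/L)·sin(lπx/L) dx = 0 for j ≠ l, so only diagonal terms survive in ∫|Ψ|² and ∫Ψ·Ψ″; ∫Ψ·Ψ′ dx = [Ψ²/2] between the walls = 0.
Normalization: ∫|Ψ|² dx = 6.4186.
⟨x⟩ = 1.3743, ⟨x²⟩ = 2.3529 ⇒ Δx = 0.68124.
⟨p⟩ = 0.0000, ⟨p²⟩ = 21.542 ⇒ Δp = 4.6413.
Δx·Δp = 3.1619.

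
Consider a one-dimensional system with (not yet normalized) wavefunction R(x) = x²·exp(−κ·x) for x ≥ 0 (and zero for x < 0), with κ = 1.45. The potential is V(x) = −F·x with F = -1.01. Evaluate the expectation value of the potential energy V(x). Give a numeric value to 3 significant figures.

1.74

⟨V⟩ = ∫ V(x)·|R|² dx / ∫|R|² dx.
Every integrand reduces to terms xʲ·e^(−2κx) on [0, ∞); use ∫₀^∞ xʲ·e^(−2κx) dx = j!/(2κ)^(j+1).
State is unnormalized: ∫|R|² dx = 0.11701, and ∫R*·V(x)·R dx = 0.20376, so ⟨V⟩ = 0.20376 / 0.11701.
⟨V⟩ = 1.7414.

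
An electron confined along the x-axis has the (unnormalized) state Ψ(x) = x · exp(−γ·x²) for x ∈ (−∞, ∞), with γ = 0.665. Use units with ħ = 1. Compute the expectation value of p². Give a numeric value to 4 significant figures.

p² Ψ = −ħ² d²Ψ/dx²; ⟨p²⟩ = −ħ² ∫ Ψ*·Ψ'' dx / ∫|Ψ|² dx.
Expand each integrand as polynomial × e^(−2γx²) and use ∫x^(2j)·e^(−2γx²) dx = (2j−1)!!/(4γ)^j · √(π/(2γ)), odd powers → 0; here √(π/(2γ)) = 1.5369. Differentiate with the product rule, d/dx e^(−γx²) = −2γx·e^(−γx²).
State is unnormalized: ∫|Ψ|² dx = 0.57779, and ∫Ψ*·(−ħ² Ψ'') dx = 1.1527, so ⟨p²⟩ = 1.1527 / 0.57779.
⟨p²⟩ = 1.9950.

1.995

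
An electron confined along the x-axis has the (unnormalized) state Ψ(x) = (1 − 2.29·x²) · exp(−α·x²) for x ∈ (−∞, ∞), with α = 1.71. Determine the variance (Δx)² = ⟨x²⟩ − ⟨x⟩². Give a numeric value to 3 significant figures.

0.147

Compute ⟨x⟩ and ⟨x²⟩ separately, then (Δx)² = ⟨x²⟩ − ⟨x⟩².
Expand each integrand as polynomial × e^(−2αx²) and use ∫x^(2j)·e^(−2αx²) dx = (2j−1)!!/(4α)^j · √(π/(2α)), odd powers → 0; here √(π/(2α)) = 0.95843.
Normalization: ∫|Ψ|² dx = 0.63896.
⟨x⟩ = 0.0000 and ⟨x²⟩ = 0.14749.
(Δx)² = 0.14749 − (0.0000)² = 0.14749.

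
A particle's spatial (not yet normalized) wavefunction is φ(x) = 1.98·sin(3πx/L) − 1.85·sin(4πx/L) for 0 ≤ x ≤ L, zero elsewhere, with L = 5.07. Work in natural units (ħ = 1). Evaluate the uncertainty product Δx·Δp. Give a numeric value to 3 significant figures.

2.19

Δx = √(⟨x²⟩−⟨x⟩²), Δp = √(⟨p²⟩−⟨p⟩²).
On 0 ≤ x ≤ L (j ≠ l): ∫sin²(jπx/L) dx = L/2, ∫sin(jπx/L)·sin(lπx/L) dx = 0; diagonal moments ∫x·sin²(jπx/L) dx = L²/4, ∫x²·sin²(jπx/L) dx = L³·(1/6 − 1/(4j²π²)); cross terms ∫x·sin(jπx/L)·sin(lπx/L) dx = 0 for j + l even and −4jlL²/(π²(j² − l²)²) for j + l odd, ∫x²·sin(jπx/L)·sin(lπx/L) dx = (−1)^(j+l)·4jlL³/(π²(j² − l²)²); higher powers the same way via product-to-sum and parts. d²/dx² sin(jπx/L) = −(jπ/L)²·sin(jπx/L); on 0 ≤ x ≤ L, ∫sin²(jπx/L) dx = L/2 and ∫sin(jπx/L)·sin(lπx/L) dx = 0 for j ≠ l, so only diagonal terms survive in ∫|φ|² and ∫φ·φ″; ∫φ·φ′ dx = [φ²/2] between the walls = 0.
Normalization: ∫|φ|² dx = 18.614.
⟨x⟩ = 3.5391, ⟨x²⟩ = 13.544 ⇒ Δx = 1.0093.
⟨p⟩ = 0.0000, ⟨p²⟩ = 4.7084 ⇒ Δp = 2.1699.
Δx·Δp = 2.1900.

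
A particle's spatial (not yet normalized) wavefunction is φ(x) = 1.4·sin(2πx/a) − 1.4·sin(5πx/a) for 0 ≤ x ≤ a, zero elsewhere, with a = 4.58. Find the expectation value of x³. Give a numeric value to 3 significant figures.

25.5

⟨x³⟩ = ∫ x³·|φ|² dx / ∫|φ|² dx (integrals over the domain).
On 0 ≤ x ≤ a (j ≠ l): ∫sin²(jπx/a) dx = a/2, ∫sin(jπx/a)·sin(lπx/a) dx = 0; diagonal moments ∫x·sin²(jπx/a) dx = a²/4, ∫x²·sin²(jπx/a) dx = a³·(1/6 − 1/(4j²π²)); cross terms ∫x·sin(jπx/a)·sin(lπx/a) dx = 0 for j + l even and −4jla²/(π²(j² − l²)²) for j + l odd, ∫x²·sin(jπx/a)·sin(lπx/a) dx = (−1)^(j+l)·4jla³/(π²(j² − l²)²); higher powers the same way via product-to-sum and parts.
State is unnormalized: ∫|φ|² dx = 8.9768, and ∫φ*·x³·φ dx = 228.61, so ⟨x³⟩ = 228.61 / 8.9768.
⟨x³⟩ = 25.467.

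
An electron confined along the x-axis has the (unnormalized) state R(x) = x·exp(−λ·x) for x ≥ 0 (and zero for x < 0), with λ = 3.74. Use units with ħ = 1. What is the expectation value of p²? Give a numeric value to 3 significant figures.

p² R = −ħ² d²R/dx²; ⟨p²⟩ = −ħ² ∫ R*·R'' dx / ∫|R|² dx.
Differentiate x·exp(−λ·x) with the product rule; every integrand then reduces to terms xʲ·e^(−2λx) on [0, ∞), with ∫₀^∞ xʲ·e^(−2λx) dx = j!/(2λ)^(j+1).
State is unnormalized: ∫|R|² dx = 0.0047789, and ∫R*·(−ħ² R'') dx = 0.066845, so ⟨p²⟩ = 0.066845 / 0.0047789.
⟨p²⟩ = 13.988.

14.0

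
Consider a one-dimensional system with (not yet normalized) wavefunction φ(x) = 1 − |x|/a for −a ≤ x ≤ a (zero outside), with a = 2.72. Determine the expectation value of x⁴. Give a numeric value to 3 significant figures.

⟨x⁴⟩ = ∫ x⁴·|φ|² dx / ∫|φ|² dx (integrals over the domain).
φ is even, so ∫ over [−a, a] = 2∫₀ᵃ with φ = 1 − x/a there: ∫₀ᵃ (1 − x/a)² dx = a/3, ∫₀ᵃ x²(1 − x/a)² dx = a³/30, ∫₀ᵃ x⁴(1 − x/a)² dx = a⁵/105.
State is unnormalized: ∫|φ|² dx = 1.8133, and ∫φ*·x⁴·φ dx = 2.8359, so ⟨x⁴⟩ = 2.8359 / 1.8133.
⟨x⁴⟩ = 1.5639.

1.56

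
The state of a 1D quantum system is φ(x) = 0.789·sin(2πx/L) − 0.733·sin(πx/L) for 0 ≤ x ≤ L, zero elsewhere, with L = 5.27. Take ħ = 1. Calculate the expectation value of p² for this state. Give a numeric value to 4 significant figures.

0.9276

p² φ = −ħ² d²φ/dx²; ⟨p²⟩ = −ħ² ∫ φ*·φ'' dx / ∫|φ|² dx.
d²/dx² sin(jπx/L) = −(jπ/L)²·sin(jπx/L); on 0 ≤ x ≤ L, ∫sin²(jπx/L) dx = L/2 and ∫sin(jπx/L)·sin(lπx/L) dx = 0 for j ≠ l, so only diagonal terms survive in ∫|φ|² and ∫φ·φ″; ∫φ·φ′ dx = [φ²/2] between the walls = 0.
State is unnormalized: ∫|φ|² dx = 3.0561, and ∫φ*·(−ħ² φ'') dx = 2.8348, so ⟨p²⟩ = 2.8348 / 3.0561.
⟨p²⟩ = 0.92759.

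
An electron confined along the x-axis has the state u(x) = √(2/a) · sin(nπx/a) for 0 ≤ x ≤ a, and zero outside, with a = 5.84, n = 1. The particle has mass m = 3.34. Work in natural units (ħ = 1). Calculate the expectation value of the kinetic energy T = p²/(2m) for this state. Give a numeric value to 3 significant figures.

0.0433

T = −(ħ²/2m) d²/dx², so ⟨T⟩ = −(ħ²/2m) ∫ u*·u'' dx; with m = 3.34.
d/dx sin(nπx/a) = (nπ/a)·cos(nπx/a) and d²/dx² sin(nπx/a) = −(nπ/a)²·sin(nπx/a); on 0 ≤ x ≤ a, ∫sin²(nπx/a) dx = a/2 and ∫sin(nπx/a)·cos(nπx/a) dx = 0.
⟨T⟩ = 0.043321.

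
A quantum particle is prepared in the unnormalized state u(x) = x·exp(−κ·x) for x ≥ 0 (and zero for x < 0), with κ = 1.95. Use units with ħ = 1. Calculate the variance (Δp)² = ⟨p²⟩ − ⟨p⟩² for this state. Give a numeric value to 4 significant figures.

Compute ⟨p⟩ and ⟨p²⟩ separately; (Δp)² = ⟨p²⟩ − ⟨p⟩².
Differentiate x·exp(−κ·x) with the product rule; every integrand then reduces to terms xʲ·e^(−2κx) on [0, ∞), with ∫₀^∞ xʲ·e^(−2κx) dx = j!/(2κ)^(j+1).
Normalization: ∫|u|² dx = 0.033716.
⟨p⟩ = 0.0000 and ⟨p²⟩ = 3.8025.
(Δp)² = 3.8025 − (0.0000)² = 3.8025.

3.803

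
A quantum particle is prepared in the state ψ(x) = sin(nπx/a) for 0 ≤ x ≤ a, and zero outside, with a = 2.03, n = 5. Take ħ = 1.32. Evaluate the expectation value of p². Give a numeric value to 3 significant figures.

p² ψ = −ħ² d²ψ/dx²; ⟨p²⟩ = −ħ² ∫ ψ*·ψ'' dx / ∫|ψ|² dx.
d/dx sin(nπx/a) = (nπ/a)·cos(nπx/a) and d²/dx² sin(nπx/a) = −(nπ/a)²·sin(nπx/a); on 0 ≤ x ≤ a, ∫sin²(nπx/a) dx = a/2 and ∫sin(nπx/a)·cos(nπx/a) dx = 0.
State is unnormalized: ∫|ψ|² dx = 1.0150, and ∫ψ*·(−ħ² ψ'') dx = 105.89, so ⟨p²⟩ = 105.89 / 1.0150.
⟨p²⟩ = 104.33.

104.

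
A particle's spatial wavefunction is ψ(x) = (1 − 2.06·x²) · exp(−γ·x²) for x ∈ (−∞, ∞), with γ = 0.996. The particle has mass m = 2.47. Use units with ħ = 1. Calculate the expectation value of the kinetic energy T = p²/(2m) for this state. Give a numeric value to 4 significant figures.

1.025

T = −(ħ²/2m) d²/dx², so ⟨T⟩ = −(ħ²/2m) ∫ ψ*·ψ'' dx / ∫|ψ|² dx; with m = 2.47.
Expand each integrand as polynomial × e^(−2γx²) and use ∫x^(2j)·e^(−2γx²) dx = (2j−1)!!/(4γ)^j · √(π/(2γ)), odd powers → 0; here √(π/(2γ)) = 1.2558. Differentiate with the product rule, d/dx e^(−γx²) = −2γx·e^(−γx²).
State is unnormalized: ∫|ψ|² dx = 0.96440, and ∫ψ*·(−ħ²/2m · ψ'') dx = 0.98891, so ⟨T⟩ = 0.98891 / 0.96440.
⟨T⟩ = 1.0254.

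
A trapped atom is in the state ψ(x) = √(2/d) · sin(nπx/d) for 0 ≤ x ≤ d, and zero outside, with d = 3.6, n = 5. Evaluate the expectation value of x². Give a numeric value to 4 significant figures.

4.294

⟨x²⟩ = ∫ x²·|ψ|² dx (integrals over the domain).
With sin²θ = (1 − cos2θ)/2 on 0 ≤ x ≤ d: ∫sin²(nπx/d) dx = d/2, ∫x·sin²(nπx/d) dx = d²/4, ∫x²·sin²(nπx/d) dx = d³·(1/6 − 1/(4n²π²)); higher powers xᵏ the same way, integrating xᵏ·cos(2nπx/d) by parts.
⟨x²⟩ = 4.2937.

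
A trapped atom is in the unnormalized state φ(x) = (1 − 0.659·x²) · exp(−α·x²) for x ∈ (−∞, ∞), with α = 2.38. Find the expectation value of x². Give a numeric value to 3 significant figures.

0.0787

⟨x²⟩ = ∫ x²·|φ|² dx / ∫|φ|² dx (integrals over the domain).
Expand each integrand as polynomial × e^(−2αx²) and use ∫x^(2j)·e^(−2αx²) dx = (2j−1)!!/(4α)^j · √(π/(2α)), odd powers → 0; here √(π/(2α)) = 0.81240.
State is unnormalized: ∫|φ|² dx = 0.71161, and ∫φ*·x²·φ dx = 0.056027, so ⟨x²⟩ = 0.056027 / 0.71161.
⟨x²⟩ = 0.078733.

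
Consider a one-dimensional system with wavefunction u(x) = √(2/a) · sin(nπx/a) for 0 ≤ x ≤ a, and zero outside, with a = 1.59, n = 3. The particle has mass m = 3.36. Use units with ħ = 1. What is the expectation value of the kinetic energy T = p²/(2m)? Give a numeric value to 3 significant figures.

T = −(ħ²/2m) d²/dx², so ⟨T⟩ = −(ħ²/2m) ∫ u*·u'' dx; with m = 3.36.
d/dx sin(nπx/a) = (nπ/a)·cos(nπx/a) and d²/dx² sin(nπx/a) = −(nπ/a)²·sin(nπx/a); on 0 ≤ x ≤ a, ∫sin²(nπx/a) dx = a/2 and ∫sin(nπx/a)·cos(nπx/a) dx = 0.
⟨T⟩ = 5.2285.

5.23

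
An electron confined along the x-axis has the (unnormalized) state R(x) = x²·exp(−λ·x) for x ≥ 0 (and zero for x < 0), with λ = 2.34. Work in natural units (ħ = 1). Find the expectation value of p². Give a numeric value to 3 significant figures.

p² R = −ħ² d²R/dx²; ⟨p²⟩ = −ħ² ∫ R*·R'' dx / ∫|R|² dx.
Differentiate x²·exp(−λ·x) with the product rule; every integrand then reduces to terms xʲ·e^(−2λx) on [0, ∞), with ∫₀^∞ xʲ·e^(−2λx) dx = j!/(2λ)^(j+1).
State is unnormalized: ∫|R|² dx = 0.010690, and ∫R*·(−ħ² R'') dx = 0.019512, so ⟨p²⟩ = 0.019512 / 0.010690.
⟨p²⟩ = 1.8252.

1.83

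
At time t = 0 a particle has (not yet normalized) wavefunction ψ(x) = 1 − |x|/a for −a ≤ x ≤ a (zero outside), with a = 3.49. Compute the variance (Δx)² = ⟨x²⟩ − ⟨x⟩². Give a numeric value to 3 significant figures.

1.22

Compute ⟨x⟩ and ⟨x²⟩ separately, then (Δx)² = ⟨x²⟩ − ⟨x⟩².
ψ is even, so ∫ over [−a, a] = 2∫₀ᵃ with ψ = 1 − x/a there: ∫₀ᵃ (1 − x/a)² dx = a/3, ∫₀ᵃ x²(1 − x/a)² dx = a³/30, ∫₀ᵃ x⁴(1 − x/a)² dx = a⁵/105.
Normalization: ∫|ψ|² dx = 2.3267.
⟨x⟩ = 0.0000 and ⟨x²⟩ = 1.2180.
(Δx)² = 1.2180 − (0.0000)² = 1.2180.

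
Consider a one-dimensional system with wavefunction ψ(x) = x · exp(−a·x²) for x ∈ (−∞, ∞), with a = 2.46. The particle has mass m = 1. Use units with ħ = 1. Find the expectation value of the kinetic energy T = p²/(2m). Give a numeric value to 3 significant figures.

3.69

T = −(ħ²/2m) d²/dx², so ⟨T⟩ = −(ħ²/2m) ∫ ψ*·ψ'' dx / ∫|ψ|² dx; with m = 1.
Expand each integrand as polynomial × e^(−2ax²) and use ∫x^(2j)·e^(−2ax²) dx = (2j−1)!!/(4a)^j · √(π/(2a)), odd powers → 0; here √(π/(2a)) = 0.79908. Differentiate with the product rule, d/dx e^(−ax²) = −2ax·e^(−ax²).
State is unnormalized: ∫|ψ|² dx = 0.081208, and ∫ψ*·(−ħ²/2m · ψ'') dx = 0.29966, so ⟨T⟩ = 0.29966 / 0.081208.
⟨T⟩ = 3.6900.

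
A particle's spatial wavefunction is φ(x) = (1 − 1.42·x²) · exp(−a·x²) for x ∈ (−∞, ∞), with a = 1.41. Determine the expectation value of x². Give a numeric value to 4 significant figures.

⟨x²⟩ = ∫ x²·|φ|² dx / ∫|φ|² dx (integrals over the domain).
Expand each integrand as polynomial × e^(−2ax²) and use ∫x^(2j)·e^(−2ax²) dx = (2j−1)!!/(4a)^j · √(π/(2a)), odd powers → 0; here √(π/(2a)) = 1.0555.
State is unnormalized: ∫|φ|² dx = 0.72472, and ∫φ*·x²·φ dx = 0.082381, so ⟨x²⟩ = 0.082381 / 0.72472.
⟨x²⟩ = 0.11367.

0.1137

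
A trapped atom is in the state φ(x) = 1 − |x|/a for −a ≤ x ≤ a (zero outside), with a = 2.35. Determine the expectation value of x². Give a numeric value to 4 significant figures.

0.5523

⟨x²⟩ = ∫ x²·|φ|² dx / ∫|φ|² dx (integrals over the domain).
φ is even, so ∫ over [−a, a] = 2∫₀ᵃ with φ = 1 − x/a there: ∫₀ᵃ (1 − x/a)² dx = a/3, ∫₀ᵃ x²(1 − x/a)² dx = a³/30, ∫₀ᵃ x⁴(1 − x/a)² dx = a⁵/105.
State is unnormalized: ∫|φ|² dx = 1.5667, and ∫φ*·x²·φ dx = 0.86519, so ⟨x²⟩ = 0.86519 / 1.5667.
⟨x²⟩ = 0.55225.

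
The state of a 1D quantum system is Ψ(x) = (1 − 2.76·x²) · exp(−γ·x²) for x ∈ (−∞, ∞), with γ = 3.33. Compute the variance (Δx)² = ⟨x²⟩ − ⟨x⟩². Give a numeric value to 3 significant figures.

Compute ⟨x⟩ and ⟨x²⟩ separately, then (Δx)² = ⟨x²⟩ − ⟨x⟩².
Expand each integrand as polynomial × e^(−2γx²) and use ∫x^(2j)·e^(−2γx²) dx = (2j−1)!!/(4γ)^j · √(π/(2γ)), odd powers → 0; here √(π/(2γ)) = 0.68681.
Normalization: ∫|Ψ|² dx = 0.49065.
⟨x⟩ = 0.0000 and ⟨x²⟩ = 0.042118.
(Δx)² = 0.042118 − (0.0000)² = 0.042118.

0.0421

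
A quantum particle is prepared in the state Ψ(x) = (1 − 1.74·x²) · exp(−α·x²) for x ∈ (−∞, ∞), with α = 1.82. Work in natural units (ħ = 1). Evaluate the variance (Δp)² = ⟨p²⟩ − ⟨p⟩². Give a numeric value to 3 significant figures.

4.93

Compute ⟨p⟩ and ⟨p²⟩ separately; (Δp)² = ⟨p²⟩ − ⟨p⟩².
Expand each integrand as polynomial × e^(−2αx²) and use ∫x^(2j)·e^(−2αx²) dx = (2j−1)!!/(4α)^j · √(π/(2α)), odd powers → 0; here √(π/(2α)) = 0.92902. Differentiate with the product rule, d/dx e^(−αx²) = −2αx·e^(−αx²).
Normalization: ∫|Ψ|² dx = 0.64414.
⟨p⟩ = 0.0000 and ⟨p²⟩ = 4.9293.
(Δp)² = 4.9293 − (0.0000)² = 4.9293.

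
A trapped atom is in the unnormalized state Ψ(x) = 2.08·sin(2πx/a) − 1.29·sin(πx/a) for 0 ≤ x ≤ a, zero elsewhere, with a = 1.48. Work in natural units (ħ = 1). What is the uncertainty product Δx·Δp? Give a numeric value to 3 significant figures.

Δx = √(⟨x²⟩−⟨x⟩²), Δp = √(⟨p²⟩−⟨p⟩²).
On 0 ≤ x ≤ a (j ≠ l): ∫sin²(jπx/a) dx = a/2, ∫sin(jπx/a)·sin(lπx/a) dx = 0; diagonal moments ∫x·sin²(jπx/a) dx = a²/4, ∫x²·sin²(jπx/a) dx = a³·(1/6 − 1/(4j²π²)); cross terms ∫x·sin(jπx/a)·sin(lπx/a) dx = 0 for j + l even and −4jla²/(π²(j² − l²)²) for j + l odd, ∫x²·sin(jπx/a)·sin(lπx/a) dx = (−1)^(j+l)·4jla³/(π²(j² − l²)²); higher powers the same way via product-to-sum and parts. d²/dx² sin(jπx/a) = −(jπ/a)²·sin(jπx/a); on 0 ≤ x ≤ a, ∫sin²(jπx/a) dx = a/2 and ∫sin(jπx/a)·sin(lπx/a) dx = 0 for j ≠ l, so only diagonal terms survive in ∫|Ψ|² and ∫Ψ·Ψ″; ∫Ψ·Ψ′ dx = [Ψ²/2] between the walls = 0.
Normalization: ∫|Ψ|² dx = 4.4330.
⟨x⟩ = 0.97881, ⟨x²⟩ = 1.0327 ⇒ Δx = 0.27320.
⟨p⟩ = 0.0000, ⟨p²⟩ = 14.268 ⇒ Δp = 3.7773.
Δx·Δp = 1.0320.

1.03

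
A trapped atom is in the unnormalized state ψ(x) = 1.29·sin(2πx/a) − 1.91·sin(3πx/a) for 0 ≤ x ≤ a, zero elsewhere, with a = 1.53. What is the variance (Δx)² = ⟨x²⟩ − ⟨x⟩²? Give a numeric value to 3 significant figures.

Compute ⟨x⟩ and ⟨x²⟩ separately, then (Δx)² = ⟨x²⟩ − ⟨x⟩².
On 0 ≤ x ≤ a (j ≠ l): ∫sin²(jπx/a) dx = a/2, ∫sin(jπx/a)·sin(lπx/a) dx = 0; diagonal moments ∫x·sin²(jπx/a) dx = a²/4, ∫x²·sin²(jπx/a) dx = a³·(1/6 − 1/(4j²π²)); cross terms ∫x·sin(jπx/a)·sin(lπx/a) dx = 0 for j + l even and −4jla²/(π²(j² − l²)²) for j + l odd, ∫x²·sin(jπx/a)·sin(lπx/a) dx = (−1)^(j+l)·4jla³/(π²(j² − l²)²); higher powers the same way via product-to-sum and parts.
Normalization: ∫|ψ|² dx = 4.0638.
⟨x⟩ = 1.0411 and ⟨x²⟩ = 1.1844.
(Δx)² = 1.1844 − (1.0411)² = 0.10051.

0.101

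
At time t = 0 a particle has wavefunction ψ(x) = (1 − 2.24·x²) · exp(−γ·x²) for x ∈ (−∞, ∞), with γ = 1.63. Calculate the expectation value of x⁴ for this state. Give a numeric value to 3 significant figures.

⟨x⁴⟩ = ∫ x⁴·|ψ|² dx / ∫|ψ|² dx (integrals over the domain).
Expand each integrand as polynomial × e^(−2γx²) and use ∫x^(2j)·e^(−2γx²) dx = (2j−1)!!/(4γ)^j · √(π/(2γ)), odd powers → 0; here √(π/(2γ)) = 0.98167.
State is unnormalized: ∫|ψ|² dx = 0.65476, and ∫ψ*·x⁴·ψ dx = 0.11746, so ⟨x⁴⟩ = 0.11746 / 0.65476.
⟨x⁴⟩ = 0.17940.

0.179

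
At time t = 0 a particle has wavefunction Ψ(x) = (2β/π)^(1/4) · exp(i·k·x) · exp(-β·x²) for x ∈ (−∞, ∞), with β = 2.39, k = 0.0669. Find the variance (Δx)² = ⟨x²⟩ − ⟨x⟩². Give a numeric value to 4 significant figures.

0.1046

Compute ⟨x⟩ and ⟨x²⟩ separately, then (Δx)² = ⟨x²⟩ − ⟨x⟩².
Gaussian moments: ∫x^(2j)·e^(−2βx²) dx = (2j−1)!!/(4β)^j · √(π/(2β)), odd powers integrate to 0; here √(π/(2β)) = 0.81070.
⟨x⟩ = 0.0000 and ⟨x²⟩ = 0.10460.
(Δx)² = 0.10460 − (0.0000)² = 0.10460.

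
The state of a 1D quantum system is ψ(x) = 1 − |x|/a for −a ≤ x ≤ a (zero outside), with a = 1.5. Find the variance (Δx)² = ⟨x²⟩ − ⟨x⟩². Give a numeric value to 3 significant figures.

0.225

Compute ⟨x⟩ and ⟨x²⟩ separately, then (Δx)² = ⟨x²⟩ − ⟨x⟩².
ψ is even, so ∫ over [−a, a] = 2∫₀ᵃ with ψ = 1 − x/a there: ∫₀ᵃ (1 − x/a)² dx = a/3, ∫₀ᵃ x²(1 − x/a)² dx = a³/30, ∫₀ᵃ x⁴(1 − x/a)² dx = a⁵/105.
Normalization: ∫|ψ|² dx = 1.0000.
⟨x⟩ = 0.0000 and ⟨x²⟩ = 0.22500.
(Δx)² = 0.22500 − (0.0000)² = 0.22500.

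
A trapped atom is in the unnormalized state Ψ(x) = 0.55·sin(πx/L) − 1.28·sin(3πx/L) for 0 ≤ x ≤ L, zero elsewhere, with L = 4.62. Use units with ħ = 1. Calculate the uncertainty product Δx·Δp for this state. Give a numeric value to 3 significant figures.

1.82

Δx = √(⟨x²⟩−⟨x⟩²), Δp = √(⟨p²⟩−⟨p⟩²).
On 0 ≤ x ≤ L (j ≠ l): ∫sin²(jπx/L) dx = L/2, ∫sin(jπx/L)·sin(lπx/L) dx = 0; diagonal moments ∫x·sin²(jπx/L) dx = L²/4, ∫x²·sin²(jπx/L) dx = L³·(1/6 − 1/(4j²π²)); cross terms ∫x·sin(jπx/L)·sin(lπx/L) dx = 0 for j + l even and −4jlL²/(π²(j² − l²)²) for j + l odd, ∫x²·sin(jπx/L)·sin(lπx/L) dx = (−1)^(j+l)·4jlL³/(π²(j² − l²)²); higher powers the same way via product-to-sum and parts. d²/dx² sin(jπx/L) = −(jπ/L)²·sin(jπx/L); on 0 ≤ x ≤ L, ∫sin²(jπx/L) dx = L/2 and ∫sin(jπx/L)·sin(lπx/L) dx = 0 for j ≠ l, so only diagonal terms survive in ∫|Ψ|² and ∫Ψ·Ψ″; ∫Ψ·Ψ′ dx = [Ψ²/2] between the walls = 0.
Normalization: ∫|Ψ|² dx = 4.4835.
⟨x⟩ = 2.3100, ⟨x²⟩ = 6.2565 ⇒ Δx = 0.95939.
⟨p⟩ = 0.0000, ⟨p²⟩ = 3.5850 ⇒ Δp = 1.8934.
Δx·Δp = 1.8165.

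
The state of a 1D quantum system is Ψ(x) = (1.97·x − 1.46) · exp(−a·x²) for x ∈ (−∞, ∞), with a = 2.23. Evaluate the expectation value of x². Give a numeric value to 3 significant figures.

0.150

⟨x²⟩ = ∫ x²·|Ψ|² dx / ∫|Ψ|² dx (integrals over the domain).
Expand each integrand as polynomial × e^(−2ax²) and use ∫x^(2j)·e^(−2ax²) dx = (2j−1)!!/(4a)^j · √(π/(2a)), odd powers → 0; here √(π/(2a)) = 0.83928.
State is unnormalized: ∫|Ψ|² dx = 2.1542, and ∫Ψ*·x²·Ψ dx = 0.32337, so ⟨x²⟩ = 0.32337 / 2.1542.
⟨x²⟩ = 0.15011.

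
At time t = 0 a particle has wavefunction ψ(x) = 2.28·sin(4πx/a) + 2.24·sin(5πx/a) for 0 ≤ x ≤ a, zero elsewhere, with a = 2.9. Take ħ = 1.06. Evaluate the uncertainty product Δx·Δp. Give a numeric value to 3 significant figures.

3.04

Δx = √(⟨x²⟩−⟨x⟩²), Δp = √(⟨p²⟩−⟨p⟩²).
On 0 ≤ x ≤ a (j ≠ l): ∫sin²(jπx/a) dx = a/2, ∫sin(jπx/a)·sin(lπx/a) dx = 0; diagonal moments ∫x·sin²(jπx/a) dx = a²/4, ∫x²·sin²(jπx/a) dx = a³·(1/6 − 1/(4j²π²)); cross terms ∫x·sin(jπx/a)·sin(lπx/a) dx = 0 for j + l even and −4jla²/(π²(j² − l²)²) for j + l odd, ∫x²·sin(jπx/a)·sin(lπx/a) dx = (−1)^(j+l)·4jla³/(π²(j² − l²)²); higher powers the same way via product-to-sum and parts. d²/dx² sin(jπx/a) = −(jπ/a)²·sin(jπx/a); on 0 ≤ x ≤ a, ∫sin²(jπx/a) dx = a/2 and ∫sin(jπx/a)·sin(lπx/a) dx = 0 for j ≠ l, so only diagonal terms survive in ∫|ψ|² and ∫ψ·ψ″; ∫ψ·ψ′ dx = [ψ²/2] between the walls = 0.
Normalization: ∫|ψ|² dx = 14.813.
⟨x⟩ = 0.86968, ⟨x²⟩ = 1.0985 ⇒ Δx = 0.58493.
⟨p⟩ = 0.0000, ⟨p²⟩ = 26.926 ⇒ Δp = 5.1891.
Δx·Δp = 3.0353.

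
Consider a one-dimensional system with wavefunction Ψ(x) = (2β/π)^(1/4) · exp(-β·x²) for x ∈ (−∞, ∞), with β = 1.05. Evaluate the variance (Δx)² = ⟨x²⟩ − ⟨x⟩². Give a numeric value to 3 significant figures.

0.238

Compute ⟨x⟩ and ⟨x²⟩ separately, then (Δx)² = ⟨x²⟩ − ⟨x⟩².
Gaussian moments: ∫x^(2j)·e^(−2βx²) dx = (2j−1)!!/(4β)^j · √(π/(2β)), odd powers integrate to 0; here √(π/(2β)) = 1.2231.
⟨x⟩ = 0.0000 and ⟨x²⟩ = 0.23810.
(Δx)² = 0.23810 − (0.0000)² = 0.23810.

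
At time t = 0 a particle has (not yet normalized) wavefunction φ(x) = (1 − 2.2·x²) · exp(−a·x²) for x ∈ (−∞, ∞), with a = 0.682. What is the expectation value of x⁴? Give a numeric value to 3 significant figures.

4.73

⟨x⁴⟩ = ∫ x⁴·|φ|² dx / ∫|φ|² dx (integrals over the domain).
Expand each integrand as polynomial × e^(−2ax²) and use ∫x^(2j)·e^(−2ax²) dx = (2j−1)!!/(4a)^j · √(π/(2a)), odd powers → 0; here √(π/(2a)) = 1.5176.
State is unnormalized: ∫|φ|² dx = 2.0309, and ∫φ*·x⁴·φ dx = 9.6040, so ⟨x⁴⟩ = 9.6040 / 2.0309.
⟨x⁴⟩ = 4.7290.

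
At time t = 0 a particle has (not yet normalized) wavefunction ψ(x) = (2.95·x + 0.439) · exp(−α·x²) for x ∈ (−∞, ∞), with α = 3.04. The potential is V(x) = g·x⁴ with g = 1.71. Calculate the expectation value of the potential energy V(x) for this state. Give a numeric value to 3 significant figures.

0.144

⟨V⟩ = ∫ V(x)·|ψ|² dx / ∫|ψ|² dx.
Expand each integrand as polynomial × e^(−2αx²) and use ∫x^(2j)·e^(−2αx²) dx = (2j−1)!!/(4α)^j · √(π/(2α)), odd powers → 0; here √(π/(2α)) = 0.71882.
State is unnormalized: ∫|ψ|² dx = 0.65297, and ∫ψ*·V(x)·ψ dx = 0.094045, so ⟨V⟩ = 0.094045 / 0.65297.
⟨V⟩ = 0.14403.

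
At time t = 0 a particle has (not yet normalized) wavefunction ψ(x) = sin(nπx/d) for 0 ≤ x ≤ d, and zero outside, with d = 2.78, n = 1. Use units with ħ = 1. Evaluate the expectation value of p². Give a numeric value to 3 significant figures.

1.28

p² ψ = −ħ² d²ψ/dx²; ⟨p²⟩ = −ħ² ∫ ψ*·ψ'' dx / ∫|ψ|² dx.
d/dx sin(nπx/d) = (nπ/d)·cos(nπx/d) and d²/dx² sin(nπx/d) = −(nπ/d)²·sin(nπx/d); on 0 ≤ x ≤ d, ∫sin²(nπx/d) dx = d/2 and ∫sin(nπx/d)·cos(nπx/d) dx = 0.
State is unnormalized: ∫|ψ|² dx = 1.3900, and ∫ψ*·(−ħ² ψ'') dx = 1.7751, so ⟨p²⟩ = 1.7751 / 1.3900.
⟨p²⟩ = 1.2771.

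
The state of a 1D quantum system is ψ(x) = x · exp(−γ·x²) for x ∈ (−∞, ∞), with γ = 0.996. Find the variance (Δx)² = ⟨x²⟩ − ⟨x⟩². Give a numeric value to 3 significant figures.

0.753

Compute ⟨x⟩ and ⟨x²⟩ separately, then (Δx)² = ⟨x²⟩ − ⟨x⟩².
Expand each integrand as polynomial × e^(−2γx²) and use ∫x^(2j)·e^(−2γx²) dx = (2j−1)!!/(4γ)^j · √(π/(2γ)), odd powers → 0; here √(π/(2γ)) = 1.2558.
Normalization: ∫|ψ|² dx = 0.31522.
⟨x⟩ = 0.0000 and ⟨x²⟩ = 0.75301.
(Δx)² = 0.75301 − (0.0000)² = 0.75301.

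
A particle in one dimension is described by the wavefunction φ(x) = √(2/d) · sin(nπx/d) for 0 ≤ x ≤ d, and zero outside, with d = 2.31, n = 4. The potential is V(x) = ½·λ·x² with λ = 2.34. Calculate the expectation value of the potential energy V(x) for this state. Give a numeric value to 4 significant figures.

⟨V⟩ = ∫ V(x)·|φ|² dx.
With sin²θ = (1 − cos2θ)/2 on 0 ≤ x ≤ d: ∫sin²(nπx/d) dx = d/2, ∫x·sin²(nπx/d) dx = d²/4, ∫x²·sin²(nπx/d) dx = d³·(1/6 − 1/(4n²π²)); higher powers xᵏ the same way, integrating xᵏ·cos(2nπx/d) by parts.
⟨V⟩ = 2.0613.

2.061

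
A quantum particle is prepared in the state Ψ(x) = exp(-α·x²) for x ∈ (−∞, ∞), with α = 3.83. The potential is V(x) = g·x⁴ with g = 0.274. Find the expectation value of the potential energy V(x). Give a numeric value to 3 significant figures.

⟨V⟩ = ∫ V(x)·|Ψ|² dx / ∫|Ψ|² dx.
Gaussian moments: ∫x^(2j)·e^(−2αx²) dx = (2j−1)!!/(4α)^j · √(π/(2α)), odd powers integrate to 0; here √(π/(2α)) = 0.64041.
State is unnormalized: ∫|Ψ|² dx = 0.64041, and ∫Ψ*·V(x)·Ψ dx = 0.0022429, so ⟨V⟩ = 0.0022429 / 0.64041.
⟨V⟩ = 0.0035023.

0.00350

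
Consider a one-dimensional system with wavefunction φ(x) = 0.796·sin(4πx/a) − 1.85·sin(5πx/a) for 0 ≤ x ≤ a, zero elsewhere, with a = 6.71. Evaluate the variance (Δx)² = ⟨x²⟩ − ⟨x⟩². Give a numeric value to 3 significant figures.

Compute ⟨x⟩ and ⟨x²⟩ separately, then (Δx)² = ⟨x²⟩ − ⟨x⟩².
On 0 ≤ x ≤ a (j ≠ l): ∫sin²(jπx/a) dx = a/2, ∫sin(jπx/a)·sin(lπx/a) dx = 0; diagonal moments ∫x·sin²(jπx/a) dx = a²/4, ∫x²·sin²(jπx/a) dx = a³·(1/6 − 1/(4j²π²)); cross terms ∫x·sin(jπx/a)·sin(lπx/a) dx = 0 for j + l even and −4jla²/(π²(j² − l²)²) for j + l odd, ∫x²·sin(jπx/a)·sin(lπx/a) dx = (−1)^(j+l)·4jla³/(π²(j² − l²)²); higher powers the same way via product-to-sum and parts.
Normalization: ∫|φ|² dx = 13.608.
⟨x⟩ = 4.3301 and ⟨x²⟩ = 21.452.
(Δx)² = 21.452 − (4.3301)² = 2.7019.

2.70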